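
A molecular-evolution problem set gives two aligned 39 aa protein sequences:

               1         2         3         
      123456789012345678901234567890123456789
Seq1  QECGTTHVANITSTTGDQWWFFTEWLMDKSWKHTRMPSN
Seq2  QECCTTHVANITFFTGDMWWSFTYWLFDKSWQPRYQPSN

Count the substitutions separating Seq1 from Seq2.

Mismatches occur at site 4 (G/C), site 13 (S/F), site 14 (T/F), site 18 (Q/M), site 21 (F/S), site 24 (E/Y), site 27 (M/F), site 32 (K/Q), site 33 (H/P), site 34 (T/R), site 35 (R/Y), site 36 (M/Q).
That gives 12 mismatches out of 39 aligned sites, so the Hamming distance is 12.

12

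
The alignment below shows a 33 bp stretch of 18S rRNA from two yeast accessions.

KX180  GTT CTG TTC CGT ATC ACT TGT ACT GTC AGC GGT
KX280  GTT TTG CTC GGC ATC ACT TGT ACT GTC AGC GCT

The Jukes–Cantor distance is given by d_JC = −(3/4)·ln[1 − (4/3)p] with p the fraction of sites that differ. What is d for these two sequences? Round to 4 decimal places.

0.1693

Differing sites — 4:C/T; 7:T/C; 10:C/G; 12:T/C; 32:G/C.
p = 5/33 = 0.151515.
d = −0.75 · ln(1 − (4/3)·0.151515) = −0.75 · ln(0.797980) = −0.75 · (-0.225672) = 0.1693.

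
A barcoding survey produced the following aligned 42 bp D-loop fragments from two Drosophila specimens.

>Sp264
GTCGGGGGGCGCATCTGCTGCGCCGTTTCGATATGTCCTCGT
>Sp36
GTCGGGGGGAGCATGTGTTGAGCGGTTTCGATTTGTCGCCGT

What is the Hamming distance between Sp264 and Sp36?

8

Differing sites — 10:C/A; 15:C/G; 18:C/T; 21:C/A; 24:C/G; 33:A/T; 38:C/G; 39:T/C.
That gives 8 mismatches out of 42 aligned sites, so the Hamming distance is 8.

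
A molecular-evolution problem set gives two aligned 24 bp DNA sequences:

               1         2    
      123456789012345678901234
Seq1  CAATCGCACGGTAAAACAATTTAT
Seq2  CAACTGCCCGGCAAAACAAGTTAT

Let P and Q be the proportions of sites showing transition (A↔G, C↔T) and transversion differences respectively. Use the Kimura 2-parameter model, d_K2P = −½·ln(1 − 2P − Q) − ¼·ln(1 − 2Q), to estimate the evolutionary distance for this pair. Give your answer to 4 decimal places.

0.2483

Mismatches occur at site 4 (T/C, transition), site 5 (C/T, transition), site 8 (A/C, transversion), site 12 (T/C, transition), site 20 (T/G, transversion).
Of the 5 differences, 3 transitions and 2 transversions over 24 sites: P = 3/24 = 0.125000, Q = 2/24 = 0.083333.
d = −0.5·ln(0.666667) − 0.25·ln(0.833334) = −0.5·(-0.405465) − 0.25·(-0.182321) = 0.2483.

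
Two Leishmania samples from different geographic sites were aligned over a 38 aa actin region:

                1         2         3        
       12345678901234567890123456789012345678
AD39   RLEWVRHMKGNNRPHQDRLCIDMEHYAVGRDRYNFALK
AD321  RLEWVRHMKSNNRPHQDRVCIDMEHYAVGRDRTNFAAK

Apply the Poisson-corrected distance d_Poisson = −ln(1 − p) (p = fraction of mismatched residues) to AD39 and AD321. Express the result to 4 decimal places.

0.1112

Differing sites — 10:G/S; 19:L/V; 33:Y/T; 37:L/A.
p = 4/38 = 0.105263.
d = −ln(1 − 0.105263) = −ln(0.894737) = 0.1112.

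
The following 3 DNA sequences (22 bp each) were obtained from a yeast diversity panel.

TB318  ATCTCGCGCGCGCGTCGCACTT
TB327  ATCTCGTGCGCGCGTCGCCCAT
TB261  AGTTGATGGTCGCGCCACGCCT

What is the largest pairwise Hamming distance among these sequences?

11

Pairwise Hamming distances:
  TB318 vs TB327: 3
  TB318 vs TB261: 11
  TB327 vs TB261: 10
The largest is 11, between TB318 and TB261.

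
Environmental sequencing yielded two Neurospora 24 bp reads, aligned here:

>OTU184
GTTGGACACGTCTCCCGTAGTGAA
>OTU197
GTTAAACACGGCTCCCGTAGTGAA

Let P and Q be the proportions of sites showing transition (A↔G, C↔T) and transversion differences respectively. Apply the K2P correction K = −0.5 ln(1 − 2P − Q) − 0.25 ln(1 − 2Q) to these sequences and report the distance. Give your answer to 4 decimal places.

0.1386

Mismatches occur at site 4 (G↔A, transition), site 5 (G↔A, transition), site 11 (T↔G, transversion).
Of the 3 differences, 2 transitions and 1 transversion over 24 sites: P = 2/24 = 0.083333, Q = 1/24 = 0.041667.
d = −0.5·ln(0.791667) − 0.25·ln(0.916666) = −0.5·(-0.233614) − 0.25·(-0.087012) = 0.1386.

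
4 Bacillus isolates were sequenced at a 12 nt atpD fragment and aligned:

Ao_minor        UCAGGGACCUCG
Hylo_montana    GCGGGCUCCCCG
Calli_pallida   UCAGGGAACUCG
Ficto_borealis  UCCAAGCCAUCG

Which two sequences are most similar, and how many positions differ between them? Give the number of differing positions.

Pairwise Hamming distances:
  Ao_minor vs Hylo_montana: 5
  Ao_minor vs Calli_pallida: 1
  Ao_minor vs Ficto_borealis: 5
  Hylo_montana vs Calli_pallida: 6
  Hylo_montana vs Ficto_borealis: 8
  Calli_pallida vs Ficto_borealis: 6
The smallest is 1, between Ao_minor and Calli_pallida.

1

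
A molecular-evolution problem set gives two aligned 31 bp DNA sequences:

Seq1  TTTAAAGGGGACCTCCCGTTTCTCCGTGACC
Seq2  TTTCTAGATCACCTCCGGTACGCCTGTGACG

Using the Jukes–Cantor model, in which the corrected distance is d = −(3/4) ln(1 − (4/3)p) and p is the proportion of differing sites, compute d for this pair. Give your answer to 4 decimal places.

0.5445

The sequences differ at positions 4 (A/C), 5 (A/T), 8 (G/A), 9 (G/T), 10 (G/C), 17 (C/G), 20 (T/A), 21 (T/C), 22 (C/G), 23 (T/C), 25 (C/T), 31 (C/G).
p = 12/31 = 0.387097.
d = −0.75 · ln(1 − (4/3)·0.387097) = −0.75 · ln(0.483871) = −0.75 · (-0.725937) = 0.5445.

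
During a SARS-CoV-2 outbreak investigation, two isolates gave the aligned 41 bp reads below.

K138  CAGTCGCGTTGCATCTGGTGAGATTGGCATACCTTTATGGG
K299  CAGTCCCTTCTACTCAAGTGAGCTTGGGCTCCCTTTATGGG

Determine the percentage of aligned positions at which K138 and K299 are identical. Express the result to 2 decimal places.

70.73%

The sequences differ at positions 6 (G/C), 8 (G/T), 10 (T/C), 11 (G/T), 12 (C/A), 13 (A/C), 16 (T/A), 17 (G/A), 23 (A/C), 28 (C/G), 29 (A/C), 31 (A/C).
29 of the 41 sites match, so the percent identity is 29/41 × 100 = 70.73%.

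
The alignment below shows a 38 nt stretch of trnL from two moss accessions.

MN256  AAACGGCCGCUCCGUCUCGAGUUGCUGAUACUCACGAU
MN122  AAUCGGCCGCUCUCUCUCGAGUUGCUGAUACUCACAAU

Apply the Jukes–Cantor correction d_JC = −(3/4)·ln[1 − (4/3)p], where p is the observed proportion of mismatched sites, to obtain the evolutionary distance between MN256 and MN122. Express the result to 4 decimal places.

Differing sites — 3:A/U; 13:C/U; 14:G/C; 36:G/A.
p = 4/38 = 0.105263.
d = −0.75 · ln(1 − (4/3)·0.105263) = −0.75 · ln(0.859649) = −0.75 · (-0.151231) = 0.1134.

0.1134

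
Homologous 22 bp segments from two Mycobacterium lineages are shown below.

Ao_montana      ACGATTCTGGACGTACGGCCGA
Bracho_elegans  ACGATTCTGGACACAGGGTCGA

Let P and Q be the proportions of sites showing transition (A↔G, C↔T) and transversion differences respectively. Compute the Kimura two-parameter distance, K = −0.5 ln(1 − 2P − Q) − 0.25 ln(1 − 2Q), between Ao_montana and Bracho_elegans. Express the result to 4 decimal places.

0.2153

Mismatches occur at site 13 (G↔A, transition), site 14 (T↔C, transition), site 16 (C↔G, transversion), site 19 (C↔T, transition).
Of the 4 differences, 3 transitions and 1 transversion over 22 sites: P = 3/22 = 0.136364, Q = 1/22 = 0.045455.
d = −0.5·ln(0.681817) − 0.25·ln(0.909090) = −0.5·(-0.382994) − 0.25·(-0.095311) = 0.2153.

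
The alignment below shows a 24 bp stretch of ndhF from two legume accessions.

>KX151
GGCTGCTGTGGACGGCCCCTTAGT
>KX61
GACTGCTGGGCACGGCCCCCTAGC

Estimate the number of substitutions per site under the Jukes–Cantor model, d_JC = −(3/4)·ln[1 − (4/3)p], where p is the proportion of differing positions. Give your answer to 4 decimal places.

The sequences differ at positions 2 (G/A), 9 (T/G), 11 (G/C), 20 (T/C), 24 (T/C).
p = 5/24 = 0.208333.
d = −0.75 · ln(1 − (4/3)·0.208333) = −0.75 · ln(0.722223) = −0.75 · (-0.325421) = 0.2441.

0.2441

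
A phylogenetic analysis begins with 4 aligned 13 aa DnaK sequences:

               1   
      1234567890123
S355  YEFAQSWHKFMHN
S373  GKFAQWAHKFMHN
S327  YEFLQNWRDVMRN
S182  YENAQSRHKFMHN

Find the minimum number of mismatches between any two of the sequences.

Pairwise Hamming distances:
  S355 vs S373: 4
  S355 vs S327: 6
  S355 vs S182: 2
  S373 vs S327: 9
  S373 vs S182: 5
  S327 vs S182: 8
The smallest is 2, between S355 and S182.

2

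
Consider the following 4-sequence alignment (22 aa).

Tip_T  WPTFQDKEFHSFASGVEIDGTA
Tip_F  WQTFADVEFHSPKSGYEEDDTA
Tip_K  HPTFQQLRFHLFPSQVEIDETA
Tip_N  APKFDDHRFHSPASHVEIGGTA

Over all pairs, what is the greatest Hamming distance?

Pairwise Hamming distances:
  Tip_T vs Tip_F: 8
  Tip_T vs Tip_K: 8
  Tip_T vs Tip_N: 8
  Tip_F vs Tip_K: 13
  Tip_F vs Tip_N: 12
  Tip_K vs Tip_N: 11
The largest is 13, between Tip_F and Tip_K.

13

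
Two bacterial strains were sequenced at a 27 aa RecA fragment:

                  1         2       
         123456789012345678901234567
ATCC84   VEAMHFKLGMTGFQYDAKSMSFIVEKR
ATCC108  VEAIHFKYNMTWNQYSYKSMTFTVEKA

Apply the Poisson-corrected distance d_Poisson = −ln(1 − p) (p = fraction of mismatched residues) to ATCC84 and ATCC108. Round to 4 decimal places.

0.4626

The sequences differ at positions 4 (M/I), 8 (L/Y), 9 (G/N), 12 (G/W), 13 (F/N), 16 (D/S), 17 (A/Y), 21 (S/T), 23 (I/T), 27 (R/A).
p = 10/27 = 0.370370.
d = −ln(1 − 0.370370) = −ln(0.629630) = 0.4626.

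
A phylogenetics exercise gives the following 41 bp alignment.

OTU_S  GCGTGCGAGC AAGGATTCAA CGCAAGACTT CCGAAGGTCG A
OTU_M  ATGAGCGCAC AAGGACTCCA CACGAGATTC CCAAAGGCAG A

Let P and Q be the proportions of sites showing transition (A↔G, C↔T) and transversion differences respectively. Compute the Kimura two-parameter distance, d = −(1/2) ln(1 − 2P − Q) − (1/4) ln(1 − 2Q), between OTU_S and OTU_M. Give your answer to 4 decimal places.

Mismatches occur at site 1 (G→A, transition), site 2 (C→T, transition), site 4 (T→A, transversion), site 8 (A→C, transversion), site 9 (G→A, transition), site 16 (T→C, transition), site 19 (A→C, transversion), site 22 (G→A, transition), site 24 (A→G, transition), site 28 (C→T, transition), site 30 (T→C, transition), site 33 (G→A, transition), site 38 (T→C, transition), site 39 (C→A, transversion).
Of the 14 differences, 10 transitions and 4 transversions over 41 sites: P = 10/41 = 0.243902, Q = 4/41 = 0.097561.
d = −0.5·ln(0.414635) − 0.25·ln(0.804878) = −0.5·(-0.880357) − 0.25·(-0.217065) = 0.4944.

0.4944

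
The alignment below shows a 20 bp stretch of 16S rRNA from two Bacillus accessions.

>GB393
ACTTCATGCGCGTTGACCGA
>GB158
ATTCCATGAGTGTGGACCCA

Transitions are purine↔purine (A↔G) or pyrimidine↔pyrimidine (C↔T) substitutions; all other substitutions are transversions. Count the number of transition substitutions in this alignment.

3

The sequences differ at positions 2 (C/T, transition), 4 (T/C, transition), 9 (C/A, transversion), 11 (C/T, transition), 14 (T/G, transversion), 19 (G/C, transversion).
Of the 6 differences, 3 transitions and 3 transversions, so the answer is 3.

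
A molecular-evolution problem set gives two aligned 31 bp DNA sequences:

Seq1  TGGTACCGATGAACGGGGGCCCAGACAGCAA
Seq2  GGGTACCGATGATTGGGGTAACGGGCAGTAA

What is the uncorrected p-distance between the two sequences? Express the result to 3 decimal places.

Differing sites — 1:T/G; 13:A/T; 14:C/T; 19:G/T; 20:C/A; 21:C/A; 23:A/G; 25:A/G; 29:C/T.
There are 9 differences over 31 sites, so p = 9/31 = 0.290.

0.290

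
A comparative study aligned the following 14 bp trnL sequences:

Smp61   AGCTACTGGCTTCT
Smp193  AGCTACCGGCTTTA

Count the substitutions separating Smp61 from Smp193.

The sequences differ at positions 7 (T/C), 13 (C/T), 14 (T/A).
That gives 3 mismatches out of 14 aligned sites, so the Hamming distance is 3.

3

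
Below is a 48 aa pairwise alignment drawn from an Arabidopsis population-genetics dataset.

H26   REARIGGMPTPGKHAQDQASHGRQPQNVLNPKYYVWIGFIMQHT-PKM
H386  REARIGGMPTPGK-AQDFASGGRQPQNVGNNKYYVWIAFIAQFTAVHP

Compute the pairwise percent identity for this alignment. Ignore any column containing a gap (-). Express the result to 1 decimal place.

78.3%

Excluding the 2 gap columns leaves 46 comparable sites.
Mismatches occur at site 18 (Q→F), site 21 (H→G), site 29 (L→G), site 31 (P→N), site 38 (G→A), site 41 (M→A), site 43 (H→F), site 46 (P→V), site 47 (K→H), site 48 (M→P).
36 of the 46 comparable sites match, so the percent identity is 36/46 × 100 = 78.3%.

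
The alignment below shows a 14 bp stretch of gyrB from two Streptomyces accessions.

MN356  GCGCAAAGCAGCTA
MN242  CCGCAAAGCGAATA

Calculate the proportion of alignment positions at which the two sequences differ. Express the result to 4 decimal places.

The sequences differ at positions 1 (G/C), 10 (A/G), 11 (G/A), 12 (C/A).
There are 4 differences over 14 sites, so p = 4/14 = 0.2857.

0.2857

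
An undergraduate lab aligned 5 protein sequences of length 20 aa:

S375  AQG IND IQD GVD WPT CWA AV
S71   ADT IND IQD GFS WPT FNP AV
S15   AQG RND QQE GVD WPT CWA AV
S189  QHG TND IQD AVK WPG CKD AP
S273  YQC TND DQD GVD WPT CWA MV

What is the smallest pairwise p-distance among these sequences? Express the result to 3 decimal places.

Pairwise Hamming distances:
  S375 vs S71: 7
  S375 vs S15: 3
  S375 vs S189: 9
  S375 vs S273: 5
  S71 vs S15: 10
  S71 vs S189: 12
  S71 vs S273: 11
  S15 vs S189: 11
  S15 vs S273: 6
  S189 vs S273: 11
The smallest is 3 mismatches, between S375 and S15; p = 3/20 = 0.150.

0.150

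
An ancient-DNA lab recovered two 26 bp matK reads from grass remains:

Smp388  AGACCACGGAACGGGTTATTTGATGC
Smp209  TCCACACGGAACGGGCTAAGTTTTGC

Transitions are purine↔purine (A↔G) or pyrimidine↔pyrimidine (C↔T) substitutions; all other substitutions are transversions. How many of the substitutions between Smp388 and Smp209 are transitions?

1

The sequences differ at positions 1 (A/T, transversion), 2 (G/C, transversion), 3 (A/C, transversion), 4 (C/A, transversion), 16 (T/C, transition), 19 (T/A, transversion), 20 (T/G, transversion), 22 (G/T, transversion), 23 (A/T, transversion).
Of the 9 differences, 1 transition and 8 transversions, so the answer is 1.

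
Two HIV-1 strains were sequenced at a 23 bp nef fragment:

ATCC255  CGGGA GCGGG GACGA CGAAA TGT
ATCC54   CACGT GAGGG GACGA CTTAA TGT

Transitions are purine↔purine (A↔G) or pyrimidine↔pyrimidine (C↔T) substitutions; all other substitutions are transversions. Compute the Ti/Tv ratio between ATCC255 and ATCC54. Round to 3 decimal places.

Mismatches occur at site 2 (G↔A, transition), site 3 (G↔C, transversion), site 5 (A↔T, transversion), site 7 (C↔A, transversion), site 17 (G↔T, transversion), site 18 (A↔T, transversion).
Of the 6 differences, 1 transition and 5 transversions, so Ti/Tv = 1/5 = 0.200.

0.200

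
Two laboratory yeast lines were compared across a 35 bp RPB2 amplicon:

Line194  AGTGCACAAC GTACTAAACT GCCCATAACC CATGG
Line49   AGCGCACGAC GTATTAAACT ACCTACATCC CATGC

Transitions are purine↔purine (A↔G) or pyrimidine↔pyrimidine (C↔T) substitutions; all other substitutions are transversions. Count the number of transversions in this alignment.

2

Differing sites — 3:T/C (Ti); 8:A/G (Ti); 14:C/T (Ti); 21:G/A (Ti); 24:C/T (Ti); 26:T/C (Ti); 28:A/T (Tv); 35:G/C (Tv).
Of the 8 differences, 6 transitions and 2 transversions, so the answer is 2.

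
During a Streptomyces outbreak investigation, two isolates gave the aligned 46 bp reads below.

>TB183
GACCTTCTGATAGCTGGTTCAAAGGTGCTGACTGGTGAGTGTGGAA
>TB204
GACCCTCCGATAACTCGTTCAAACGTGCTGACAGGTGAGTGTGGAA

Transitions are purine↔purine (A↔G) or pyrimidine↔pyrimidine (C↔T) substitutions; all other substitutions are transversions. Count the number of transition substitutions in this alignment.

Differing sites — 5:T/C (Ti); 8:T/C (Ti); 13:G/A (Ti); 16:G/C (Tv); 24:G/C (Tv); 33:T/A (Tv).
Of the 6 differences, 3 transitions and 3 transversions, so the answer is 3.

3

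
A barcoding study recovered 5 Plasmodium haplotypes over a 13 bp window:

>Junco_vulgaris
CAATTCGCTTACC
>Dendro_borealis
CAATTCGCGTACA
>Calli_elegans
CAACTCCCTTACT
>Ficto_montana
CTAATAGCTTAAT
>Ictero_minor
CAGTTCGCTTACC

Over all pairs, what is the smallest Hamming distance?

1

Pairwise Hamming distances:
  Junco_vulgaris vs Dendro_borealis: 2
  Junco_vulgaris vs Calli_elegans: 3
  Junco_vulgaris vs Ficto_montana: 5
  Junco_vulgaris vs Ictero_minor: 1
  Dendro_borealis vs Calli_elegans: 4
  Dendro_borealis vs Ficto_montana: 6
  Dendro_borealis vs Ictero_minor: 3
  Calli_elegans vs Ficto_montana: 5
  Calli_elegans vs Ictero_minor: 4
  Ficto_montana vs Ictero_minor: 6
The smallest is 1, between Junco_vulgaris and Ictero_minor.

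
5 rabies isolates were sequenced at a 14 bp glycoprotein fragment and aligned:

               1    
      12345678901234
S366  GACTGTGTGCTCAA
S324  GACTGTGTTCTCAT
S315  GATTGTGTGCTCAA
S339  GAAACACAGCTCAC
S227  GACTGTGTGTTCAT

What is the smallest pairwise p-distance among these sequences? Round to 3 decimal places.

0.071

Pairwise Hamming distances:
  S366 vs S324: 2
  S366 vs S315: 1
  S366 vs S339: 7
  S366 vs S227: 2
  S324 vs S315: 3
  S324 vs S339: 8
  S324 vs S227: 2
  S315 vs S339: 7
  S315 vs S227: 3
  S339 vs S227: 8
The smallest is 1 mismatch, between S366 and S315; p = 1/14 = 0.071.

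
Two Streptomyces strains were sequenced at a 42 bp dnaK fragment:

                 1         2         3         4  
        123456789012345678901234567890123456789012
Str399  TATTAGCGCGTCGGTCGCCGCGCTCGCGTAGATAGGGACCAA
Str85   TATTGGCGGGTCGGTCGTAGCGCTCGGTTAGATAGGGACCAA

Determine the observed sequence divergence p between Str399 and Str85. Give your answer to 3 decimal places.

0.143

The sequences differ at positions 5 (A/G), 9 (C/G), 18 (C/T), 19 (C/A), 27 (C/G), 28 (G/T).
There are 6 differences over 42 sites, so p = 6/42 = 0.143.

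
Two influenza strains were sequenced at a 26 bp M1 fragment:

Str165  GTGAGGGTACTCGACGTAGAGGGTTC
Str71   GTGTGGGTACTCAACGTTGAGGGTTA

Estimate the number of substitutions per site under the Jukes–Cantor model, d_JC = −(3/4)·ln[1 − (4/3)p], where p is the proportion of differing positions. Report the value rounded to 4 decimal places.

Mismatches occur at site 4 (A→T), site 13 (G→A), site 18 (A→T), site 26 (C→A).
p = 4/26 = 0.153846.
d = −0.75 · ln(1 − (4/3)·0.153846) = −0.75 · ln(0.794872) = −0.75 · (-0.229574) = 0.1722.

0.1722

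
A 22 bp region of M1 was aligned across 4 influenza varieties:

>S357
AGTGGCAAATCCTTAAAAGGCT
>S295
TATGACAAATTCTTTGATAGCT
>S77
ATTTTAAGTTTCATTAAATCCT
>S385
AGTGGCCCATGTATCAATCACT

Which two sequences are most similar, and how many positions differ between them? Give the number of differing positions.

8

Pairwise Hamming distances:
  S357 vs S295: 8
  S357 vs S77: 11
  S357 vs S385: 9
  S295 vs S77: 12
  S295 vs S385: 12
  S77 vs S385: 13
The smallest is 8, between S357 and S295.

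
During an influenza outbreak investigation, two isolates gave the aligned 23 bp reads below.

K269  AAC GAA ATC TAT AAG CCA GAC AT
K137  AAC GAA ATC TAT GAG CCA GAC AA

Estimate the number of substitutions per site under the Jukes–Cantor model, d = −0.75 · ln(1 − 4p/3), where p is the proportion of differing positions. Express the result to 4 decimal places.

Mismatches occur at site 13 (A/G), site 23 (T/A).
p = 2/23 = 0.086957.
d = −0.75 · ln(1 − (4/3)·0.086957) = −0.75 · ln(0.884057) = −0.75 · (-0.123234) = 0.0924.

0.0924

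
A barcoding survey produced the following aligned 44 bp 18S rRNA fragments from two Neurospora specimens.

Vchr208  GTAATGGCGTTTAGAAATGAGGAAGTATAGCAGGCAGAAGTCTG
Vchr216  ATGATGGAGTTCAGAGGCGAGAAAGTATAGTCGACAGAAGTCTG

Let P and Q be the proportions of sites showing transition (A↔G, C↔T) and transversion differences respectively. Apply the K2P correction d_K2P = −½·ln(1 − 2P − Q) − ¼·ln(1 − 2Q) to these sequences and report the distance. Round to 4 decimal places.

0.3269

Mismatches occur at site 1 (G/A, transition), site 3 (A/G, transition), site 8 (C/A, transversion), site 12 (T/C, transition), site 16 (A/G, transition), site 17 (A/G, transition), site 18 (T/C, transition), site 22 (G/A, transition), site 31 (C/T, transition), site 32 (A/C, transversion), site 34 (G/A, transition).
Of the 11 differences, 9 transitions and 2 transversions over 44 sites: P = 9/44 = 0.204545, Q = 2/44 = 0.045455.
d = −0.5·ln(0.545455) − 0.25·ln(0.909090) = −0.5·(-0.606135) − 0.25·(-0.095311) = 0.3269.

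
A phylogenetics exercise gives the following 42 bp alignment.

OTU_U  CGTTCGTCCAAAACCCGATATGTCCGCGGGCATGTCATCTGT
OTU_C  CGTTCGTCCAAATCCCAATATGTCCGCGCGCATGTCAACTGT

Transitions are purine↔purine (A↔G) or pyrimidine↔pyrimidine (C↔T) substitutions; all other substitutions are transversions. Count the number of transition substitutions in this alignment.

1

The sequences differ at positions 13 (A/T, transversion), 17 (G/A, transition), 29 (G/C, transversion), 38 (T/A, transversion).
Of the 4 differences, 1 transition and 3 transversions, so the answer is 1.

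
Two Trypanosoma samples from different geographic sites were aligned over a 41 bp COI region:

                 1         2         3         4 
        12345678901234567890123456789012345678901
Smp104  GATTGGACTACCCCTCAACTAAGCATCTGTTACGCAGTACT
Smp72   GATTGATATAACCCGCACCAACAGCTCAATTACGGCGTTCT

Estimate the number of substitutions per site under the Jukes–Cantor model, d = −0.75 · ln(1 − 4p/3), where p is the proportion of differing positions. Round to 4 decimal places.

The sequences differ at positions 6 (G/A), 7 (A/T), 8 (C/A), 11 (C/A), 15 (T/G), 18 (A/C), 20 (T/A), 22 (A/C), 23 (G/A), 24 (C/G), 25 (A/C), 28 (T/A), 29 (G/A), 35 (C/G), 36 (A/C), 39 (A/T).
p = 16/41 = 0.390244.
d = −0.75 · ln(1 − (4/3)·0.390244) = −0.75 · ln(0.479675) = −0.75 · (-0.734646) = 0.5510.

0.5510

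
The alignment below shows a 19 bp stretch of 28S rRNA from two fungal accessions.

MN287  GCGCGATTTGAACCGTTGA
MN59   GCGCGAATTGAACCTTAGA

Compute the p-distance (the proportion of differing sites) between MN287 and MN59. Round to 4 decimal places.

0.1579

Mismatches occur at site 7 (T/A), site 15 (G/T), site 17 (T/A).
There are 3 differences over 19 sites, so p = 3/19 = 0.1579.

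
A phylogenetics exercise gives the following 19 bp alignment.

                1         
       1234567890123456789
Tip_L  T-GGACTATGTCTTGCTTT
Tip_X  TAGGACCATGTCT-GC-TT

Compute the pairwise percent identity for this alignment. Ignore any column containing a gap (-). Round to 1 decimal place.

93.8%

Excluding the 3 gap columns leaves 16 comparable sites.
Differing sites — 7:T/C.
15 of the 16 comparable sites match, so the percent identity is 15/16 × 100 = 93.8%.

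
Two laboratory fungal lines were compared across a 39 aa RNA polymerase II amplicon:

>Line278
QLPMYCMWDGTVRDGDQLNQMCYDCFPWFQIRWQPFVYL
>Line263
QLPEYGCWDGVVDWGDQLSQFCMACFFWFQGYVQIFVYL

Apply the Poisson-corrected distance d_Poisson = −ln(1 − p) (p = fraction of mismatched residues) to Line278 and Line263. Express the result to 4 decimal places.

0.4855

The sequences differ at positions 4 (M/E), 6 (C/G), 7 (M/C), 11 (T/V), 13 (R/D), 14 (D/W), 19 (N/S), 21 (M/F), 23 (Y/M), 24 (D/A), 27 (P/F), 31 (I/G), 32 (R/Y), 33 (W/V), 35 (P/I).
p = 15/39 = 0.384615.
d = −ln(1 − 0.384615) = −ln(0.615385) = 0.4855.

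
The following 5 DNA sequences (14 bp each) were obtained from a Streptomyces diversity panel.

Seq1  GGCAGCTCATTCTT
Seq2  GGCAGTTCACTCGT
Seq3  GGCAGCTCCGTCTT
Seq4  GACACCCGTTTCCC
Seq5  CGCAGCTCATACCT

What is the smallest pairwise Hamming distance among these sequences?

Pairwise Hamming distances:
  Seq1 vs Seq2: 3
  Seq1 vs Seq3: 2
  Seq1 vs Seq4: 7
  Seq1 vs Seq5: 3
  Seq2 vs Seq3: 4
  Seq2 vs Seq4: 9
  Seq2 vs Seq5: 5
  Seq3 vs Seq4: 8
  Seq3 vs Seq5: 5
  Seq4 vs Seq5: 8
The smallest is 2, between Seq1 and Seq3.

2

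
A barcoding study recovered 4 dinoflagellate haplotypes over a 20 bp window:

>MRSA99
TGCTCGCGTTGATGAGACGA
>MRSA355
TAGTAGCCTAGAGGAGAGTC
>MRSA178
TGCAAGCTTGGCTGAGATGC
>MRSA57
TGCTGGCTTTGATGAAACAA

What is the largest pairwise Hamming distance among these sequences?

10

Pairwise Hamming distances:
  MRSA99 vs MRSA355: 9
  MRSA99 vs MRSA178: 7
  MRSA99 vs MRSA57: 4
  MRSA355 vs MRSA178: 9
  MRSA355 vs MRSA57: 10
  MRSA178 vs MRSA57: 8
The largest is 10, between MRSA355 and MRSA57.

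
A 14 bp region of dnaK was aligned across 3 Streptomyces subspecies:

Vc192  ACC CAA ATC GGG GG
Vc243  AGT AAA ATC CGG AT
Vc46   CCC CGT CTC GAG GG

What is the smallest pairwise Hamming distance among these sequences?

5

Pairwise Hamming distances:
  Vc192 vs Vc243: 6
  Vc192 vs Vc46: 5
  Vc243 vs Vc46: 11
The smallest is 5, between Vc192 and Vc46.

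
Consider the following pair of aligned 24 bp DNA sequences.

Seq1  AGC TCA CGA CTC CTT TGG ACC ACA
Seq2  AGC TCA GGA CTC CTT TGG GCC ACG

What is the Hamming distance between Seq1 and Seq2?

Mismatches occur at site 7 (C↔G), site 19 (A↔G), site 24 (A↔G).
That gives 3 mismatches out of 24 aligned sites, so the Hamming distance is 3.

3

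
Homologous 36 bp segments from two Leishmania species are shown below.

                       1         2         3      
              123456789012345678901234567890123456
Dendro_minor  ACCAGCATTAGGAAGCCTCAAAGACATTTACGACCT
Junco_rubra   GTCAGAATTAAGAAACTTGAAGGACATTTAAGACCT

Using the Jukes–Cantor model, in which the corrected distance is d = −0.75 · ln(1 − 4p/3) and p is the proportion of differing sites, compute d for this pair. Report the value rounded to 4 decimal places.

Differing sites — 1:A/G; 2:C/T; 6:C/A; 11:G/A; 15:G/A; 17:C/T; 19:C/G; 22:A/G; 31:C/A.
p = 9/36 = 0.250000.
d = −0.75 · ln(1 − (4/3)·0.250000) = −0.75 · ln(0.666667) = −0.75 · (-0.405465) = 0.3041.

0.3041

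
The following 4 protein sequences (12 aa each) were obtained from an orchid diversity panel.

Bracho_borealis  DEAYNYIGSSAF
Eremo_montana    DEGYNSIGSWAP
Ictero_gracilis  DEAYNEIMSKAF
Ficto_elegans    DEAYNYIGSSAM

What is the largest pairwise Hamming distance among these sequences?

5

Pairwise Hamming distances:
  Bracho_borealis vs Eremo_montana: 4
  Bracho_borealis vs Ictero_gracilis: 3
  Bracho_borealis vs Ficto_elegans: 1
  Eremo_montana vs Ictero_gracilis: 5
  Eremo_montana vs Ficto_elegans: 4
  Ictero_gracilis vs Ficto_elegans: 4
The largest is 5, between Eremo_montana and Ictero_gracilis.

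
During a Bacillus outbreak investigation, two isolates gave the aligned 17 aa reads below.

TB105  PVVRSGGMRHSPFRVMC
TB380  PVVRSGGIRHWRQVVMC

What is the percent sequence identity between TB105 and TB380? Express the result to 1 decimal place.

Mismatches occur at site 8 (M/I), site 11 (S/W), site 12 (P/R), site 13 (F/Q), site 14 (R/V).
12 of the 17 sites match, so the percent identity is 12/17 × 100 = 70.6%.

70.6%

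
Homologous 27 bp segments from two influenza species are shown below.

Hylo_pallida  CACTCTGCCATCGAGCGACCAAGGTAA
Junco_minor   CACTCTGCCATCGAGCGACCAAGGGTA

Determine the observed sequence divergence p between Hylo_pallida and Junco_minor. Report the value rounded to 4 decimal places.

The sequences differ at positions 25 (T/G), 26 (A/T).
There are 2 differences over 27 sites, so p = 2/27 = 0.0741.

0.0741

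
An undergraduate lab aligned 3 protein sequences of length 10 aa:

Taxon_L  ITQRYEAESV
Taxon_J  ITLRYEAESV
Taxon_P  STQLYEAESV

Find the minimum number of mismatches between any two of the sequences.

1

Pairwise Hamming distances:
  Taxon_L vs Taxon_J: 1
  Taxon_L vs Taxon_P: 2
  Taxon_J vs Taxon_P: 3
The smallest is 1, between Taxon_L and Taxon_J.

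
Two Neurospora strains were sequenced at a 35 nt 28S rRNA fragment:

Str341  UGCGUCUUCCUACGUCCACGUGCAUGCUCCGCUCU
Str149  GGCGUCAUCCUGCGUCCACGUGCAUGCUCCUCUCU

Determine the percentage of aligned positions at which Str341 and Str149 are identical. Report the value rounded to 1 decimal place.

88.6%

Mismatches occur at site 1 (U↔G), site 7 (U↔A), site 12 (A↔G), site 31 (G↔U).
31 of the 35 sites match, so the percent identity is 31/35 × 100 = 88.6%.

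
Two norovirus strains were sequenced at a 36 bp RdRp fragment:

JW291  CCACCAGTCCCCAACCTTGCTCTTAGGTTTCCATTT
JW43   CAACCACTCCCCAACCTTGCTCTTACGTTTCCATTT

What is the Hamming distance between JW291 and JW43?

3

Mismatches occur at site 2 (C↔A), site 7 (G↔C), site 26 (G↔C).
That gives 3 mismatches out of 36 aligned sites, so the Hamming distance is 3.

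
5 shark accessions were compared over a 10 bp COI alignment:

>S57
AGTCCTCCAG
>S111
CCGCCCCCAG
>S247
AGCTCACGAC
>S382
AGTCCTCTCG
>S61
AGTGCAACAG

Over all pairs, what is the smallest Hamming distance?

Pairwise Hamming distances:
  S57 vs S111: 4
  S57 vs S247: 5
  S57 vs S382: 2
  S57 vs S61: 3
  S111 vs S247: 7
  S111 vs S382: 6
  S111 vs S61: 6
  S247 vs S382: 6
  S247 vs S61: 5
  S382 vs S61: 5
The smallest is 2, between S57 and S382.

2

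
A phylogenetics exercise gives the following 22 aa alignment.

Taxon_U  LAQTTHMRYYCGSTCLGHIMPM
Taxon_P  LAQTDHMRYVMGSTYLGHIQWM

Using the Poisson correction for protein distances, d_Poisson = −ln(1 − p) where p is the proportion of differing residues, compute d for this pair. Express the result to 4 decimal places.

Mismatches occur at site 5 (T/D), site 10 (Y/V), site 11 (C/M), site 15 (C/Y), site 20 (M/Q), site 21 (P/W).
p = 6/22 = 0.272727.
d = −ln(1 − 0.272727) = −ln(0.727273) = 0.3185.

0.3185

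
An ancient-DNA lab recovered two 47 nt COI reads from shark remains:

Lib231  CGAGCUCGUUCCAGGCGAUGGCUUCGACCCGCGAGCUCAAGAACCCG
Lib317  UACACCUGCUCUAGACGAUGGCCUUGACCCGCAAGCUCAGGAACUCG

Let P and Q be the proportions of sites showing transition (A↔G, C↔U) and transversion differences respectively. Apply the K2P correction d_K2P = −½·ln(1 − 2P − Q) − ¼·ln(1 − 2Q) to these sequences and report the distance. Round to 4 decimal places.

Mismatches occur at site 1 (C→U, transition), site 2 (G→A, transition), site 3 (A→C, transversion), site 4 (G→A, transition), site 6 (U→C, transition), site 7 (C→U, transition), site 9 (U→C, transition), site 12 (C→U, transition), site 15 (G→A, transition), site 23 (U→C, transition), site 25 (C→U, transition), site 33 (G→A, transition), site 40 (A→G, transition), site 45 (C→U, transition).
Of the 14 differences, 13 transitions and 1 transversion over 47 sites: P = 13/47 = 0.276596, Q = 1/47 = 0.021277.
d = −0.5·ln(0.425531) − 0.25·ln(0.957446) = −0.5·(-0.854417) − 0.25·(-0.043486) = 0.4381.

0.4381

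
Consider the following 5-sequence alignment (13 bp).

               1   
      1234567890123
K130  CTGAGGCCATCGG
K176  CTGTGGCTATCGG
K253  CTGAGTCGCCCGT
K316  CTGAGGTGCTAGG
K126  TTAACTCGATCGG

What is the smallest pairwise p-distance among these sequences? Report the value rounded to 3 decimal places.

Pairwise Hamming distances:
  K130 vs K176: 2
  K130 vs K253: 5
  K130 vs K316: 4
  K130 vs K126: 5
  K176 vs K253: 6
  K176 vs K316: 5
  K176 vs K126: 6
  K253 vs K316: 5
  K253 vs K126: 6
  K316 vs K126: 7
The smallest is 2 mismatches, between K130 and K176; p = 2/13 = 0.154.

0.154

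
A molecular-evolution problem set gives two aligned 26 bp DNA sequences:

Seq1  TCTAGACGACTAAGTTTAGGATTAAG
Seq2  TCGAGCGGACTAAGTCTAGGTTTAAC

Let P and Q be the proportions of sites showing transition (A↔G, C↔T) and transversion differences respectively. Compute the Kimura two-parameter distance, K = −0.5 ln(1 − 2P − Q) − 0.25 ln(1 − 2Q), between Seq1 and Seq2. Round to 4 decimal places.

Mismatches occur at site 3 (T↔G, transversion), site 6 (A↔C, transversion), site 7 (C↔G, transversion), site 16 (T↔C, transition), site 21 (A↔T, transversion), site 26 (G↔C, transversion).
Of the 6 differences, 1 transition and 5 transversions over 26 sites: P = 1/26 = 0.038462, Q = 5/26 = 0.192308.
d = −0.5·ln(0.730768) − 0.25·ln(0.615384) = −0.5·(-0.313659) − 0.25·(-0.485509) = 0.2782.

0.2782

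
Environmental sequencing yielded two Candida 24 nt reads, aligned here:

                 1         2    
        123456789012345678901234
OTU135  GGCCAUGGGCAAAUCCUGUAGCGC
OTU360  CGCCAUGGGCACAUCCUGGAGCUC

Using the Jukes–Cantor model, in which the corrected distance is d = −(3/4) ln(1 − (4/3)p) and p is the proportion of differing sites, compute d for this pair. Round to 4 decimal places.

0.1885

Mismatches occur at site 1 (G→C), site 12 (A→C), site 19 (U→G), site 23 (G→U).
p = 4/24 = 0.166667.
d = −0.75 · ln(1 − (4/3)·0.166667) = −0.75 · ln(0.777777) = −0.75 · (-0.251315) = 0.1885.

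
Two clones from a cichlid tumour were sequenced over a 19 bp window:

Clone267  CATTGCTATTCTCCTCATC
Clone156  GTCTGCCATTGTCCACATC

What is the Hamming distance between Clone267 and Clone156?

6

Mismatches occur at site 1 (C/G), site 2 (A/T), site 3 (T/C), site 7 (T/C), site 11 (C/G), site 15 (T/A).
That gives 6 mismatches out of 19 aligned sites, so the Hamming distance is 6.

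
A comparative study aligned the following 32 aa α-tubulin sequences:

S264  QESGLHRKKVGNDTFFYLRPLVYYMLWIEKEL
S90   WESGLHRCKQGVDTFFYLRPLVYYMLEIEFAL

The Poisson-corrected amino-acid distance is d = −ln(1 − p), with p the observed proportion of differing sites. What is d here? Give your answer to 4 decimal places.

0.2469

Mismatches occur at site 1 (Q→W), site 8 (K→C), site 10 (V→Q), site 12 (N→V), site 27 (W→E), site 30 (K→F), site 31 (E→A).
p = 7/32 = 0.218750.
d = −ln(1 − 0.218750) = −ln(0.781250) = 0.2469.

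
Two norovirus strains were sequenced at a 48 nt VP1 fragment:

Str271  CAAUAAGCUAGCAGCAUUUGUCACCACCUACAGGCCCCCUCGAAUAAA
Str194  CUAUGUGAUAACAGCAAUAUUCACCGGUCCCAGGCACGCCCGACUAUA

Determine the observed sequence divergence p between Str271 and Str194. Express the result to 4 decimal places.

The sequences differ at positions 2 (A/U), 5 (A/G), 6 (A/U), 8 (C/A), 11 (G/A), 17 (U/A), 19 (U/A), 20 (G/U), 26 (A/G), 27 (C/G), 28 (C/U), 29 (U/C), 30 (A/C), 36 (C/A), 38 (C/G), 40 (U/C), 44 (A/C), 47 (A/U).
There are 18 differences over 48 sites, so p = 18/48 = 0.3750.

0.3750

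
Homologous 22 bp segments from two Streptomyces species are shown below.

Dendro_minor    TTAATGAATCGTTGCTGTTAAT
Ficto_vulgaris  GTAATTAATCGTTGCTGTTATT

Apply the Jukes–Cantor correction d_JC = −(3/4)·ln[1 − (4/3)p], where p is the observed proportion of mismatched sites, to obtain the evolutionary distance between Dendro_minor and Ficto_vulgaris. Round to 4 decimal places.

Mismatches occur at site 1 (T/G), site 6 (G/T), site 21 (A/T).
p = 3/22 = 0.136364.
d = −0.75 · ln(1 − (4/3)·0.136364) = −0.75 · ln(0.818181) = −0.75 · (-0.200672) = 0.1505.

0.1505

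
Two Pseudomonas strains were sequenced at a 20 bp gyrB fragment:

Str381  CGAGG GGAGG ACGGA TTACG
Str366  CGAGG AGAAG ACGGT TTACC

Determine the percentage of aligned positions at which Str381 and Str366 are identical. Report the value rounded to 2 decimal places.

80.00%

Differing sites — 6:G/A; 9:G/A; 15:A/T; 20:G/C.
16 of the 20 sites match, so the percent identity is 16/20 × 100 = 80.00%.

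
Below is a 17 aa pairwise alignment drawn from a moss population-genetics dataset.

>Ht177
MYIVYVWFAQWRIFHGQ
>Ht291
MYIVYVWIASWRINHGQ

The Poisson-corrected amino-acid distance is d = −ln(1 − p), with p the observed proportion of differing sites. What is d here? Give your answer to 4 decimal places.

Differing sites — 8:F/I; 10:Q/S; 14:F/N.
p = 3/17 = 0.176471.
d = −ln(1 − 0.176471) = −ln(0.823529) = 0.1942.

0.1942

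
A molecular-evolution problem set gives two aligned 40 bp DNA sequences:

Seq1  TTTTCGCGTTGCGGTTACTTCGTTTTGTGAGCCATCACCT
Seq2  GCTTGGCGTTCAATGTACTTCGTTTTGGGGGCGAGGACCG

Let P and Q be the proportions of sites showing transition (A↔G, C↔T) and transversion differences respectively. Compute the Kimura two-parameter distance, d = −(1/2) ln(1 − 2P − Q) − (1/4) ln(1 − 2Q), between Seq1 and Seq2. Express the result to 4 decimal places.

0.4763

Differing sites — 1:T/G (Tv); 2:T/C (Ti); 5:C/G (Tv); 11:G/C (Tv); 12:C/A (Tv); 13:G/A (Ti); 14:G/T (Tv); 15:T/G (Tv); 28:T/G (Tv); 30:A/G (Ti); 33:C/G (Tv); 35:T/G (Tv); 36:C/G (Tv); 40:T/G (Tv).
Of the 14 differences, 3 transitions and 11 transversions over 40 sites: P = 3/40 = 0.075000, Q = 11/40 = 0.275000.
d = −0.5·ln(0.575000) − 0.25·ln(0.450000) = −0.5·(-0.553385) − 0.25·(-0.798508) = 0.4763.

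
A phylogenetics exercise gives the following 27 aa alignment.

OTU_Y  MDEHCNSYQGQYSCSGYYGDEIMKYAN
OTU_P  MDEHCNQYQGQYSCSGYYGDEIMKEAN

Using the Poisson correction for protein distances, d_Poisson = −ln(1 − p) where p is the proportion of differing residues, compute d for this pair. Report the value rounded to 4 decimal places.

0.0770

Differing sites — 7:S/Q; 25:Y/E.
p = 2/27 = 0.074074.
d = −ln(1 − 0.074074) = −ln(0.925926) = 0.0770.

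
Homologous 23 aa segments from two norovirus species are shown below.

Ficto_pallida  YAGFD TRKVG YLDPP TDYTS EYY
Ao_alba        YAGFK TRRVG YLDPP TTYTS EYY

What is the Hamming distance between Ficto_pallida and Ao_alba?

Mismatches occur at site 5 (D/K), site 8 (K/R), site 17 (D/T).
That gives 3 mismatches out of 23 aligned sites, so the Hamming distance is 3.

3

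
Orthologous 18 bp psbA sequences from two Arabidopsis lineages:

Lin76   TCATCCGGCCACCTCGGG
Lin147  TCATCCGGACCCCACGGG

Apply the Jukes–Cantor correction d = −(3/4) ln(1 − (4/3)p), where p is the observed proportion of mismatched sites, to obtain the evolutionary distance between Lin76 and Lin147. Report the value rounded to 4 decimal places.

Differing sites — 9:C/A; 11:A/C; 14:T/A.
p = 3/18 = 0.166667.
d = −0.75 · ln(1 − (4/3)·0.166667) = −0.75 · ln(0.777777) = −0.75 · (-0.251315) = 0.1885.

0.1885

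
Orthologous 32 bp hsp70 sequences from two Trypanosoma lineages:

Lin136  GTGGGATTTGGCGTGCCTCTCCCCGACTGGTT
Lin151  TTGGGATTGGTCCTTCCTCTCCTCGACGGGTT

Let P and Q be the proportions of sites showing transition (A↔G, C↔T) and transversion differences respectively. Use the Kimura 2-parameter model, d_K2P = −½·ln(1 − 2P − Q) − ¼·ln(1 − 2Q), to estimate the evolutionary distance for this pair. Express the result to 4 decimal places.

0.2613

Mismatches occur at site 1 (G/T, transversion), site 9 (T/G, transversion), site 11 (G/T, transversion), site 13 (G/C, transversion), site 15 (G/T, transversion), site 23 (C/T, transition), site 28 (T/G, transversion).
Of the 7 differences, 1 transition and 6 transversions over 32 sites: P = 1/32 = 0.031250, Q = 6/32 = 0.187500.
d = −0.5·ln(0.750000) − 0.25·ln(0.625000) = −0.5·(-0.287682) − 0.25·(-0.470004) = 0.2613.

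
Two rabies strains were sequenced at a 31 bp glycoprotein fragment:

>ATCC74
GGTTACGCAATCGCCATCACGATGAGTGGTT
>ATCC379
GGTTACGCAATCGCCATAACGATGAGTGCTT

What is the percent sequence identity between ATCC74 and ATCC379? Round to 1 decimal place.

93.5%

Mismatches occur at site 18 (C↔A), site 29 (G↔C).
29 of the 31 sites match, so the percent identity is 29/31 × 100 = 93.5%.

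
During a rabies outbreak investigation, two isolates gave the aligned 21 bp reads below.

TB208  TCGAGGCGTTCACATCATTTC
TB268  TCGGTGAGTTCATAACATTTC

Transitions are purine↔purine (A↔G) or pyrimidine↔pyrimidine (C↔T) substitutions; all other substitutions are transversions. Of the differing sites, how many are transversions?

3

Differing sites — 4:A/G (Ti); 5:G/T (Tv); 7:C/A (Tv); 13:C/T (Ti); 15:T/A (Tv).
Of the 5 differences, 2 transitions and 3 transversions, so the answer is 3.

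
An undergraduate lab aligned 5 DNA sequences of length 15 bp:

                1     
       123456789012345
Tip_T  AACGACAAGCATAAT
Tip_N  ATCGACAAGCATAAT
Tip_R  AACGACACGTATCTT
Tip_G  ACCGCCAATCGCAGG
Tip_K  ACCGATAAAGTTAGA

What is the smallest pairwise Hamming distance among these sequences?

Pairwise Hamming distances:
  Tip_T vs Tip_N: 1
  Tip_T vs Tip_R: 4
  Tip_T vs Tip_G: 7
  Tip_T vs Tip_K: 7
  Tip_N vs Tip_R: 5
  Tip_N vs Tip_G: 7
  Tip_N vs Tip_K: 7
  Tip_R vs Tip_G: 10
  Tip_R vs Tip_K: 9
  Tip_G vs Tip_K: 7
The smallest is 1, between Tip_T and Tip_N.

1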